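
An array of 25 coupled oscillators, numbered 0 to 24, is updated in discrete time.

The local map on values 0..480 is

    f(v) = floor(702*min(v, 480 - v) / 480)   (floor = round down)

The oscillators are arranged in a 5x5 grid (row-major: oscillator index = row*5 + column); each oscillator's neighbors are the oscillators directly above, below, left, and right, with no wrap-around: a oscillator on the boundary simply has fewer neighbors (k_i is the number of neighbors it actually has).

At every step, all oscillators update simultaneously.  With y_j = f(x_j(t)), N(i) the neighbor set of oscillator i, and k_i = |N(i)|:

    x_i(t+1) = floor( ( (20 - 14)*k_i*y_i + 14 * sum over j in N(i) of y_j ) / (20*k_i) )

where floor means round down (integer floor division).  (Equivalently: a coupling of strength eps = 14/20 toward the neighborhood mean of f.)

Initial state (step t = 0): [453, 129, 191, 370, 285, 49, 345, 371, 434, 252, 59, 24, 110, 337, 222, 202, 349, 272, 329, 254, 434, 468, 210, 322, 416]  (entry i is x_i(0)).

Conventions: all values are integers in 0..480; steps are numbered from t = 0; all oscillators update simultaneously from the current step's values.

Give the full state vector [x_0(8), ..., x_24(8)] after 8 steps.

Simulating step by step:
t=0: [453, 129, 191, 370, 285, 49, 345, 371, 434, 252, 59, 24, 110, 337, 222, 202, 349, 272, 329, 254, 434, 468, 210, 322, 416]
t=1: [102, 176, 202, 195, 258, 96, 138, 170, 170, 257, 119, 121, 171, 197, 300, 168, 171, 244, 253, 247, 129, 136, 220, 213, 224]
t=2: [183, 227, 272, 287, 311, 164, 203, 248, 275, 292, 183, 205, 259, 277, 301, 216, 243, 305, 324, 316, 211, 236, 295, 321, 325]
t=3: [279, 301, 313, 282, 268, 265, 300, 315, 298, 270, 279, 305, 304, 283, 267, 309, 316, 280, 247, 238, 323, 319, 275, 238, 232]
t=4: [289, 264, 257, 278, 301, 292, 266, 252, 276, 299, 279, 260, 265, 291, 313, 252, 252, 286, 325, 335, 238, 249, 293, 332, 345]
t=5: [289, 308, 317, 295, 273, 288, 311, 318, 293, 266, 304, 315, 306, 272, 248, 327, 322, 285, 240, 219, 338, 323, 276, 227, 208]
t=6: [269, 253, 248, 270, 294, 266, 250, 247, 278, 306, 250, 245, 262, 304, 320, 229, 240, 283, 322, 327, 220, 240, 286, 321, 319]
t=7: [317, 328, 329, 303, 277, 322, 332, 327, 291, 263, 331, 337, 310, 265, 241, 335, 335, 293, 244, 230, 336, 328, 288, 244, 229]
t=8: [229, 223, 230, 262, 290, 225, 219, 234, 277, 310, 217, 218, 252, 307, 330, 212, 223, 271, 325, 340, 214, 230, 280, 327, 338]

Answer: [229, 223, 230, 262, 290, 225, 219, 234, 277, 310, 217, 218, 252, 307, 330, 212, 223, 271, 325, 340, 214, 230, 280, 327, 338]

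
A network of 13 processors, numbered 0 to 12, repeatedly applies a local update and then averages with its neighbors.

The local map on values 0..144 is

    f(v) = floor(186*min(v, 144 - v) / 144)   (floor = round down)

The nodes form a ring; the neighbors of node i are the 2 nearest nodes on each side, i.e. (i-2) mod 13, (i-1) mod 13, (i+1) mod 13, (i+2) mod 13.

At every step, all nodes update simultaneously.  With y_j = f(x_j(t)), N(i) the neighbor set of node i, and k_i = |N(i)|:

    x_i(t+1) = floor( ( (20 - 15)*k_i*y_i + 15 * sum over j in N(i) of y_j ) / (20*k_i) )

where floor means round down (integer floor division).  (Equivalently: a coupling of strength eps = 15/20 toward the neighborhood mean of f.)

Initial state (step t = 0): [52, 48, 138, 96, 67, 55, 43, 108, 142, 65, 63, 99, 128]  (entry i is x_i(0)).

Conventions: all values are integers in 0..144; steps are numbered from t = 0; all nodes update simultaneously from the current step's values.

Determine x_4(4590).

Answer: x_4(4590) = 68
Key observation: The state at step 25, [91, 91, 91, 91, 91, 91, 91, 91, 91, 91, 91, 91, 91], reappears at step 29: the system is in a cycle of period 4 from step 25 on.  Therefore the state at step 4590 equals the state at step 25 + ((4590 - 25) mod 4) = 26, which is [68, 68, 68, 68, 68, 68, 68, 68, 68, 68, 68, 68, 68].

Derivation:
t=0: [52, 48, 138, 96, 67, 55, 43, 108, 142, 65, 63, 99, 128]
t=1: [44, 44, 53, 57, 58, 64, 52, 51, 50, 55, 50, 61, 55]
t=2: [65, 64, 65, 70, 72, 72, 70, 69, 66, 68, 69, 68, 65]
t=3: [83, 84, 86, 88, 90, 91, 90, 88, 87, 87, 86, 85, 84]
t=4: [76, 75, 74, 72, 70, 69, 70, 71, 72, 73, 74, 75, 76]
t=5: [88, 89, 89, 90, 90, 90, 90, 90, 91, 90, 90, 88, 88]
t=6: [71, 71, 70, 69, 69, 69, 68, 68, 68, 69, 69, 70, 71]
t=7: [90, 90, 90, 89, 88, 88, 87, 87, 87, 88, 89, 90, 90]
t=8: [69, 69, 69, 70, 71, 72, 72, 72, 72, 71, 70, 69, 69]
t=9: [89, 89, 89, 90, 91, 92, 92, 92, 92, 91, 90, 89, 89]
t=10: [71, 70, 70, 69, 68, 67, 67, 67, 67, 68, 69, 70, 70]
t=11: [90, 90, 89, 88, 87, 86, 86, 86, 86, 87, 88, 89, 90]
t=12: [69, 69, 70, 71, 72, 73, 73, 73, 73, 72, 71, 70, 69]
t=13: [89, 89, 90, 90, 91, 91, 91, 91, 91, 91, 90, 90, 89]
t=14: [70, 70, 69, 69, 68, 68, 68, 68, 68, 68, 69, 69, 70]
t=15: [89, 89, 89, 88, 87, 87, 87, 87, 87, 87, 88, 89, 89]
t=16: [71, 71, 71, 72, 72, 72, 73, 73, 72, 72, 72, 71, 71]
t=17: [91, 91, 91, 92, 92, 92, 92, 92, 92, 92, 92, 91, 91]
t=18: [68, 67, 67, 67, 67, 67, 67, 67, 67, 67, 67, 67, 67]
t=19: [86, 86, 86, 86, 86, 86, 86, 86, 86, 86, 86, 86, 86]
t=20: [74, 74, 74, 74, 74, 74, 74, 74, 74, 74, 74, 74, 74]
t=21: [90, 90, 90, 90, 90, 90, 90, 90, 90, 90, 90, 90, 90]
t=22: [69, 69, 69, 69, 69, 69, 69, 69, 69, 69, 69, 69, 69]
t=23: [89, 89, 89, 89, 89, 89, 89, 89, 89, 89, 89, 89, 89]
t=24: [71, 71, 71, 71, 71, 71, 71, 71, 71, 71, 71, 71, 71]
t=25: [91, 91, 91, 91, 91, 91, 91, 91, 91, 91, 91, 91, 91]
t=26: [68, 68, 68, 68, 68, 68, 68, 68, 68, 68, 68, 68, 68]
t=27: [87, 87, 87, 87, 87, 87, 87, 87, 87, 87, 87, 87, 87]
t=28: [73, 73, 73, 73, 73, 73, 73, 73, 73, 73, 73, 73, 73]
t=29: [91, 91, 91, 91, 91, 91, 91, 91, 91, 91, 91, 91, 91]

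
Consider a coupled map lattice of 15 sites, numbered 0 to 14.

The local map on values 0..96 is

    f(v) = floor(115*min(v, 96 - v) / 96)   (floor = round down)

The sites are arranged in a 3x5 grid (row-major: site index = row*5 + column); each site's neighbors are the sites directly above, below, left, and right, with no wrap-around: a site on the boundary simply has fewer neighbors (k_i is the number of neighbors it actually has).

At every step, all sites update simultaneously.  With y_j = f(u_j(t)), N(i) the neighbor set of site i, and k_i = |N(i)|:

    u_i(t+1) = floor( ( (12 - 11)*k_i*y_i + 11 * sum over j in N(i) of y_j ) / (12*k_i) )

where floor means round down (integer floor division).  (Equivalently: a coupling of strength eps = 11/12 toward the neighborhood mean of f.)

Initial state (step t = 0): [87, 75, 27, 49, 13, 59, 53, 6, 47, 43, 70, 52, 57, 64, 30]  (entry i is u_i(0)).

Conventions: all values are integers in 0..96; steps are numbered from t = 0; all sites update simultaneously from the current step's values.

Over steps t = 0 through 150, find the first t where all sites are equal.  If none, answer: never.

Answer: 30
Key observation: Synchronization is absorbing here: once all sites are equal they stay equal, and step 30 is the first all-equal step.

Derivation:
t=0: [87, 75, 27, 49, 13, 59, 53, 6, 47, 43, 70, 52, 57, 64, 30]  (not all equal)
t=1: [32, 30, 29, 36, 50, 31, 33, 42, 39, 36, 46, 43, 33, 45, 43]  (not all equal)
t=2: [36, 36, 41, 44, 44, 43, 42, 40, 47, 50, 44, 44, 50, 45, 48]  (not all equal)
t=3: [46, 46, 47, 52, 53, 48, 48, 52, 52, 55, 51, 52, 51, 55, 54]  (not all equal)
t=4: [55, 55, 53, 52, 50, 55, 54, 54, 50, 50, 54, 54, 51, 51, 49]  (not all equal)
t=5: [49, 49, 50, 53, 53, 49, 49, 52, 52, 55, 49, 50, 51, 54, 54]  (not all equal)
t=6: [56, 55, 53, 52, 50, 56, 54, 53, 50, 50, 55, 55, 52, 51, 49]  (not all equal)
t=7: [47, 49, 50, 53, 53, 48, 49, 51, 52, 55, 48, 50, 51, 54, 54]  (not all equal)
t=8: [56, 55, 53, 52, 50, 56, 55, 53, 50, 50, 56, 55, 52, 51, 49]  (not all equal)
t=9: [47, 49, 50, 53, 53, 47, 49, 51, 52, 55, 47, 49, 51, 54, 54]  (not all equal)
t=10: [56, 55, 53, 52, 50, 56, 55, 53, 50, 50, 56, 55, 53, 51, 49]  (not all equal)
t=11: [47, 49, 50, 53, 53, 47, 49, 51, 52, 55, 47, 49, 51, 53, 54]  (not all equal)
t=12: [56, 55, 53, 52, 50, 56, 55, 53, 51, 50, 56, 55, 53, 51, 50]  (not all equal)
t=13: [47, 49, 50, 52, 53, 47, 49, 51, 52, 54, 47, 49, 51, 53, 54]  (not all equal)
t=14: [56, 55, 53, 52, 51, 56, 55, 53, 51, 50, 56, 55, 53, 51, 50]  (not all equal)
t=15: [47, 49, 50, 52, 53, 47, 49, 51, 52, 53, 47, 49, 51, 53, 54]  (not all equal)
t=16: [56, 55, 53, 52, 51, 56, 55, 53, 51, 51, 56, 55, 53, 51, 50]  (not all equal)
t=17: [47, 49, 50, 52, 52, 47, 49, 51, 52, 53, 47, 49, 51, 53, 53]  (not all equal)
t=18: [56, 55, 53, 52, 51, 56, 55, 53, 51, 51, 56, 55, 53, 51, 51]  (not all equal)
t=19: [47, 49, 50, 52, 52, 47, 49, 51, 52, 53, 47, 49, 51, 52, 53]  (not all equal)
t=20: [56, 55, 53, 52, 51, 56, 55, 53, 52, 51, 56, 55, 53, 52, 51]  (not all equal)
t=21: [47, 49, 50, 52, 52, 47, 49, 50, 52, 52, 47, 49, 50, 52, 52]  (not all equal)
t=22: [56, 55, 54, 52, 52, 56, 55, 54, 52, 52, 56, 55, 54, 52, 52]  (not all equal)
t=23: [47, 48, 50, 51, 52, 47, 48, 50, 51, 52, 47, 48, 50, 51, 52]  (not all equal)
t=24: [56, 56, 55, 53, 52, 56, 56, 55, 53, 52, 56, 56, 55, 53, 52]  (not all equal)
t=25: [47, 47, 49, 50, 51, 47, 47, 49, 50, 51, 47, 47, 49, 50, 51]  (not all equal)
t=26: [56, 56, 55, 54, 53, 56, 56, 55, 54, 53, 56, 56, 55, 54, 53]  (not all equal)
t=27: [47, 47, 48, 50, 50, 47, 47, 48, 50, 50, 47, 47, 48, 50, 50]  (not all equal)
t=28: [56, 56, 56, 55, 55, 56, 56, 56, 55, 55, 56, 56, 56, 55, 55]  (not all equal)
t=29: [47, 47, 47, 48, 49, 47, 47, 47, 48, 49, 47, 47, 47, 48, 49]  (not all equal)
t=30: [56, 56, 56, 56, 56, 56, 56, 56, 56, 56, 56, 56, 56, 56, 56]  (all equal)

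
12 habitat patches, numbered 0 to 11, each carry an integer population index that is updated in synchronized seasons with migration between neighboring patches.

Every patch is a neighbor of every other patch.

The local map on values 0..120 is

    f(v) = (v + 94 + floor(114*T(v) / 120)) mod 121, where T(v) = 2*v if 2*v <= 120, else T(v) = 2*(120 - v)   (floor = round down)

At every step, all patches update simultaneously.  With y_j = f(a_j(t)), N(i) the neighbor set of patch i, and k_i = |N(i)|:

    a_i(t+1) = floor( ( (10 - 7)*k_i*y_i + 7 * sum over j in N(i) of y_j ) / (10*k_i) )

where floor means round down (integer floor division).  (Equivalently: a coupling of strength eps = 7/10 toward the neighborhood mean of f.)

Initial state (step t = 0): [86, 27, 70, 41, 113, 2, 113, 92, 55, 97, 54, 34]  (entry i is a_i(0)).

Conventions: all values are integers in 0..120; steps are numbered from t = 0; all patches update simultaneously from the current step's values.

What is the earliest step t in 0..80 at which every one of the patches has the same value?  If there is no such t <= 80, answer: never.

Answer: never
Key observation: The state at step 8 reappears at step 10 — the system is in a cycle of period 2 from step 8 on.  No step 0..10 is synchronized, and the cycle repeats forever, so no step up to 80 (or ever) has all patches equal.

Derivation:
t=0: [86, 27, 70, 41, 113, 2, 113, 92, 55, 97, 54, 34]  (not all equal)
t=1: [50, 61, 53, 71, 72, 72, 72, 77, 52, 76, 51, 66]  (not all equal)
t=2: [51, 29, 24, 27, 27, 27, 27, 26, 24, 26, 52, 28]  (not all equal)
t=3: [67, 52, 49, 51, 51, 51, 51, 50, 49, 50, 39, 52]  (not all equal)
t=4: [71, 67, 94, 95, 95, 95, 95, 95, 94, 95, 87, 67]  (not all equal)
t=5: [65, 66, 89, 89, 89, 89, 89, 89, 89, 89, 62, 66]  (not all equal)
t=6: [71, 71, 94, 94, 94, 94, 94, 94, 94, 94, 72, 71]  (not all equal)
t=7: [66, 66, 90, 90, 90, 90, 90, 90, 90, 90, 66, 66]  (not all equal)
t=8: [70, 70, 94, 94, 94, 94, 94, 94, 94, 94, 70, 70]  (not all equal)
t=9: [67, 67, 90, 90, 90, 90, 90, 90, 90, 90, 67, 67]  (not all equal)
t=10: [70, 70, 94, 94, 94, 94, 94, 94, 94, 94, 70, 70]  (not all equal)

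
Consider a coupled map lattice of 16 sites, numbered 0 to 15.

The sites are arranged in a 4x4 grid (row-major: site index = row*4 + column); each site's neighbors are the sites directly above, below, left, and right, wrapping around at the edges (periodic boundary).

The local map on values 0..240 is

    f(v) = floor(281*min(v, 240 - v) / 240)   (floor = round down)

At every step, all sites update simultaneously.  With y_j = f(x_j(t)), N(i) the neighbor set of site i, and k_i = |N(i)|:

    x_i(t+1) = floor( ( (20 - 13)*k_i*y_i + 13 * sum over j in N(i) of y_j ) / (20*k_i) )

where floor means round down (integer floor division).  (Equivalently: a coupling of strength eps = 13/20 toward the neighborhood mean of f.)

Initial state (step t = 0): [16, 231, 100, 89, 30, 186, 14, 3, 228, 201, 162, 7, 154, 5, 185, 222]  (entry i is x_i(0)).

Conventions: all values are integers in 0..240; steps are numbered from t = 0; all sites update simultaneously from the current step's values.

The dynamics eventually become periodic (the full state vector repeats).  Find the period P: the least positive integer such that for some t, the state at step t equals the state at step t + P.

Answer: 4
Key observation: The state at step 11, [139, 139, 139, 139, 139, 139, 139, 139, 139, 139, 139, 139, 139, 139, 139, 139], reappears at step 15 — and no state repeats earlier — so the cycle the system enters has period 4.

Derivation:
t=0: [16, 231, 100, 89, 30, 186, 14, 3, 228, 201, 162, 7, 154, 5, 185, 222]
t=1: [46, 36, 72, 62, 28, 39, 50, 27, 35, 43, 53, 23, 44, 37, 60, 52]
t=2: [50, 51, 68, 62, 38, 45, 56, 41, 39, 48, 54, 40, 49, 49, 64, 56]
t=3: [58, 60, 71, 65, 48, 54, 62, 53, 48, 54, 61, 52, 56, 59, 68, 63]
t=4: [66, 70, 77, 72, 59, 64, 70, 64, 59, 64, 69, 63, 65, 69, 75, 71]
t=5: [77, 80, 85, 82, 71, 75, 80, 75, 71, 75, 79, 75, 76, 79, 84, 81]
t=6: [90, 92, 96, 93, 85, 88, 91, 88, 85, 87, 91, 88, 89, 91, 95, 92]
t=7: [104, 106, 109, 107, 101, 103, 106, 103, 100, 102, 105, 103, 104, 105, 108, 106]
t=8: [121, 123, 125, 123, 118, 120, 122, 121, 118, 119, 122, 120, 121, 122, 124, 123]
t=9: [137, 137, 135, 136, 138, 138, 137, 138, 138, 138, 138, 138, 138, 137, 135, 136]
t=10: [119, 120, 121, 120, 119, 119, 119, 119, 119, 119, 119, 119, 119, 120, 121, 120]
t=11: [139, 139, 139, 139, 139, 139, 139, 139, 139, 139, 139, 139, 139, 139, 139, 139]
t=12: [118, 118, 118, 118, 118, 118, 118, 118, 118, 118, 118, 118, 118, 118, 118, 118]
t=13: [138, 138, 138, 138, 138, 138, 138, 138, 138, 138, 138, 138, 138, 138, 138, 138]
t=14: [119, 119, 119, 119, 119, 119, 119, 119, 119, 119, 119, 119, 119, 119, 119, 119]
t=15: [139, 139, 139, 139, 139, 139, 139, 139, 139, 139, 139, 139, 139, 139, 139, 139]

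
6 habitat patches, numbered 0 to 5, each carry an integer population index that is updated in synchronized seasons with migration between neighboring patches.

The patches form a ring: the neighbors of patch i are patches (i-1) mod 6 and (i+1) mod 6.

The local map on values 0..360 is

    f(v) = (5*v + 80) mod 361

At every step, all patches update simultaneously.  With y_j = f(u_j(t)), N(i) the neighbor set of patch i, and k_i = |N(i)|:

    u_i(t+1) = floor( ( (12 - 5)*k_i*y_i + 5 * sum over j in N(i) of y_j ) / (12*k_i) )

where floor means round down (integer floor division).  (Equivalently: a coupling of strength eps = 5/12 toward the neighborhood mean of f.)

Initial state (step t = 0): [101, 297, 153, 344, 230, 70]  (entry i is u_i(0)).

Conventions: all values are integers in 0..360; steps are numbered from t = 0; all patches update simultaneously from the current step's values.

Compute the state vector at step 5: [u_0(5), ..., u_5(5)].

Answer: [137, 240, 206, 164, 76, 80]

Derivation:
t=0: [101, 297, 153, 344, 230, 70]
t=1: [170, 142, 171, 263, 174, 117]
t=2: [198, 127, 203, 273, 261, 268]
t=3: [346, 281, 80, 66, 246, 332]
t=4: [73, 49, 88, 100, 204, 221]
t=5: [137, 240, 206, 164, 76, 80]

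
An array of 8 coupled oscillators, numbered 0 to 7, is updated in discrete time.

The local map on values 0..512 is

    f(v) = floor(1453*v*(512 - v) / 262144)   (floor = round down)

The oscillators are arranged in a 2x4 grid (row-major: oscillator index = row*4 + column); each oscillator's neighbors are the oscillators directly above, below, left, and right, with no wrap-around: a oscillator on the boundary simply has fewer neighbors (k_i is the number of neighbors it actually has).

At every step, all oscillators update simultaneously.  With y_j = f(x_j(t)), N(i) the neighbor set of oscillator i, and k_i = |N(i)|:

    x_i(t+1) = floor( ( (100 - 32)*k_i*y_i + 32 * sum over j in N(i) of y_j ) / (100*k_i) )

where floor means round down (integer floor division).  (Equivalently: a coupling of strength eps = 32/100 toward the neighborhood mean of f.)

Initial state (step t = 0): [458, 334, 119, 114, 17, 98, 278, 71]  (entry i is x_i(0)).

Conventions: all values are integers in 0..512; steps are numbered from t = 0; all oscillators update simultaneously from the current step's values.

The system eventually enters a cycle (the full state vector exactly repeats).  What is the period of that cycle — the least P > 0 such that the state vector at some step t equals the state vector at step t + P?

Simulating step by step:
t=0: [458, 334, 119, 114, 17, 98, 278, 71]
t=1: [153, 289, 276, 239, 89, 230, 314, 215]
t=2: [297, 351, 358, 359, 247, 341, 348, 352]
t=3: [348, 317, 306, 305, 354, 325, 315, 311]
t=4: [319, 339, 347, 348, 315, 334, 343, 346]
t=5: [338, 326, 318, 316, 340, 329, 321, 318]
t=6: [326, 335, 340, 342, 325, 333, 338, 341]
t=7: [334, 328, 324, 322, 335, 329, 325, 323]
t=8: [329, 333, 336, 338, 328, 332, 336, 337]
t=9: [332, 330, 327, 325, 333, 330, 327, 326]
t=10: [331, 332, 334, 335, 330, 332, 334, 335]
t=11: [331, 330, 329, 328, 331, 330, 329, 328]
t=12: [332, 332, 333, 333, 332, 332, 333, 333]
t=13: [331, 330, 330, 330, 331, 330, 330, 330]
t=14: [332, 332, 332, 332, 332, 332, 332, 332]
t=15: [331, 331, 331, 331, 331, 331, 331, 331]
t=16: [332, 332, 332, 332, 332, 332, 332, 332]

Answer: 2
Key observation: The state at step 14, [332, 332, 332, 332, 332, 332, 332, 332], reappears at step 16 — and no state repeats earlier — so the cycle the system enters has period 2.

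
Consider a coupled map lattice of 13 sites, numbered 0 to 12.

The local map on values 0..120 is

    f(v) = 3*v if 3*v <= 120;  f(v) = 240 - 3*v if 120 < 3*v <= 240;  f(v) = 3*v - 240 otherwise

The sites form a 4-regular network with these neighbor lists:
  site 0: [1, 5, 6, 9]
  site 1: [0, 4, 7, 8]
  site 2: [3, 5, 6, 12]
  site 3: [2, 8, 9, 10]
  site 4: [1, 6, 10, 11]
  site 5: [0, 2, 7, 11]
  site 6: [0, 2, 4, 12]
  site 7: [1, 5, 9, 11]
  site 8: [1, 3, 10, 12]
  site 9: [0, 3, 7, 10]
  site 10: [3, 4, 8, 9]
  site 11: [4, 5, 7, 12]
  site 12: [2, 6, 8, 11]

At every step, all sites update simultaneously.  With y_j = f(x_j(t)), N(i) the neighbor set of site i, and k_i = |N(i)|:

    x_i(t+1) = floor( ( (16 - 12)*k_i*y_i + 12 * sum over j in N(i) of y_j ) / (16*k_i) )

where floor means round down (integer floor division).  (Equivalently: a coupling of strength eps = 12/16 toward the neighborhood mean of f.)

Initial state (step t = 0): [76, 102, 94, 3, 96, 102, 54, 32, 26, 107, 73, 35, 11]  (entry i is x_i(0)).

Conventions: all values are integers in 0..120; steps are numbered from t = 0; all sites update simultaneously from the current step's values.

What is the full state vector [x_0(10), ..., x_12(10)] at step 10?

Answer: [30, 33, 40, 36, 41, 57, 21, 57, 38, 43, 36, 58, 36]

Derivation:
t=0: [76, 102, 94, 3, 96, 102, 54, 32, 26, 107, 73, 35, 11]
t=1: [57, 60, 45, 43, 62, 64, 44, 83, 43, 46, 45, 71, 65]
t=2: [76, 60, 84, 107, 69, 51, 78, 46, 87, 80, 97, 36, 77]
t=3: [31, 46, 37, 36, 50, 65, 13, 73, 42, 46, 38, 70, 29]
t=4: [77, 85, 80, 109, 75, 59, 81, 57, 105, 88, 106, 53, 76]
t=5: [21, 35, 30, 54, 36, 45, 7, 51, 54, 51, 57, 50, 32]
t=6: [75, 89, 78, 80, 80, 88, 72, 94, 84, 77, 83, 96, 76]
t=7: [19, 19, 12, 6, 20, 26, 12, 30, 12, 14, 6, 26, 19]
t=8: [54, 59, 44, 29, 50, 68, 48, 70, 37, 44, 33, 72, 49]
t=9: [76, 73, 85, 101, 75, 54, 93, 50, 91, 82, 99, 52, 86]
t=10: [30, 33, 40, 36, 41, 57, 21, 57, 38, 43, 36, 58, 36]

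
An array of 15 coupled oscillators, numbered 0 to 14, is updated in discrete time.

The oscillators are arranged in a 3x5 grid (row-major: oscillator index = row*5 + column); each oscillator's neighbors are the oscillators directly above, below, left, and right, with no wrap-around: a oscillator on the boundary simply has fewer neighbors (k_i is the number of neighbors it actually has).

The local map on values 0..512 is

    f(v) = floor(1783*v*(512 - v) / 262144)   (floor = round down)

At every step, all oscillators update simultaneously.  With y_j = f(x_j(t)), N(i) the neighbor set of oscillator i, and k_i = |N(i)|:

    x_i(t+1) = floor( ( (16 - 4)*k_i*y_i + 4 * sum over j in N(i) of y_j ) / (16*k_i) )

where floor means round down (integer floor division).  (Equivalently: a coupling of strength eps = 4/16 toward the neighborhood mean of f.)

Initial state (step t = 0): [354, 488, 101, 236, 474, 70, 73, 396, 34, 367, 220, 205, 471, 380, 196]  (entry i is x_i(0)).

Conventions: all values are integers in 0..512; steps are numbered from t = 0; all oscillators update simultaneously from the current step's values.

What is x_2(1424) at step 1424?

Simulating step by step:
t=0: [354, 488, 101, 236, 474, 70, 73, 396, 34, 367, 220, 205, 471, 380, 196]
t=1: [321, 132, 281, 375, 192, 243, 227, 280, 173, 325, 406, 386, 188, 310, 403]
t=2: [410, 363, 425, 366, 408, 428, 427, 436, 400, 402, 315, 343, 410, 411, 328]
t=3: [289, 340, 267, 342, 298, 262, 261, 236, 301, 308, 396, 374, 288, 294, 380]
t=4: [433, 408, 435, 405, 427, 433, 436, 442, 429, 420, 333, 362, 430, 427, 363]
t=5: [239, 273, 236, 280, 254, 245, 237, 215, 244, 267, 378, 349, 248, 255, 338]
t=6: [443, 443, 442, 441, 444, 435, 438, 436, 443, 440, 361, 392, 439, 441, 411]
t=7: [209, 208, 211, 210, 207, 236, 226, 222, 209, 219, 345, 306, 225, 217, 264]
t=8: [431, 430, 431, 430, 430, 437, 437, 436, 431, 435, 402, 426, 437, 435, 442]
t=9: [235, 237, 236, 238, 237, 229, 224, 226, 235, 227, 283, 248, 224, 226, 214]
t=10: [441, 442, 442, 442, 442, 440, 438, 439, 441, 439, 440, 443, 438, 438, 434]
t=11: [212, 211, 210, 210, 210, 215, 218, 216, 213, 217, 214, 209, 218, 220, 227]
t=12: [432, 431, 431, 431, 431, 433, 434, 433, 433, 434, 432, 431, 434, 436, 438]
t=13: [234, 236, 236, 236, 236, 232, 231, 232, 231, 229, 234, 235, 230, 225, 221]
t=14: [442, 442, 442, 442, 442, 441, 441, 441, 440, 440, 441, 441, 440, 439, 437]
t=15: [210, 210, 210, 210, 210, 211, 211, 212, 214, 215, 212, 212, 214, 217, 220]
t=16: [431, 431, 431, 431, 431, 431, 431, 432, 433, 433, 431, 432, 433, 434, 435]
t=17: [237, 237, 236, 236, 236, 237, 236, 234, 232, 232, 236, 235, 232, 230, 228]
t=18: [443, 443, 442, 442, 442, 443, 442, 442, 441, 441, 442, 442, 441, 440, 440]
t=19: [207, 207, 209, 210, 210, 207, 209, 210, 211, 212, 209, 210, 211, 214, 214]
t=20: [429, 429, 430, 430, 431, 429, 430, 430, 431, 431, 430, 430, 431, 432, 432]
t=21: [242, 241, 239, 238, 237, 241, 239, 238, 237, 236, 239, 238, 237, 235, 235]
t=22: [444, 443, 443, 443, 443, 443, 443, 443, 442, 442, 443, 443, 442, 442, 442]
t=23: [205, 206, 207, 207, 207, 206, 207, 207, 209, 209, 207, 207, 209, 210, 210]
t=24: [428, 428, 428, 429, 429, 428, 428, 429, 429, 430, 428, 429, 429, 430, 430]
t=25: [244, 244, 243, 242, 241, 244, 243, 242, 241, 239, 243, 242, 241, 239, 239]
t=26: [444, 444, 444, 444, 443, 444, 444, 444, 443, 443, 444, 444, 443, 443, 443]
t=27: [205, 205, 205, 205, 206, 205, 205, 205, 206, 207, 205, 205, 206, 207, 207]
t=28: [428, 428, 428, 428, 428, 428, 428, 428, 428, 428, 428, 428, 428, 428, 429]
t=29: [244, 244, 244, 244, 244, 244, 244, 244, 244, 243, 244, 244, 244, 243, 242]
t=30: [444, 444, 444, 444, 444, 444, 444, 444, 444, 444, 444, 444, 444, 444, 444]
t=31: [205, 205, 205, 205, 205, 205, 205, 205, 205, 205, 205, 205, 205, 205, 205]
t=32: [428, 428, 428, 428, 428, 428, 428, 428, 428, 428, 428, 428, 428, 428, 428]
t=33: [244, 244, 244, 244, 244, 244, 244, 244, 244, 244, 244, 244, 244, 244, 244]
t=34: [444, 444, 444, 444, 444, 444, 444, 444, 444, 444, 444, 444, 444, 444, 444]

Answer: x_2(1424) = 428
Key observation: The state at step 30, [444, 444, 444, 444, 444, 444, 444, 444, 444, 444, 444, 444, 444, 444, 444], reappears at step 34: the system is in a cycle of period 4 from step 30 on.  Therefore the state at step 1424 equals the state at step 30 + ((1424 - 30) mod 4) = 32, which is [428, 428, 428, 428, 428, 428, 428, 428, 428, 428, 428, 428, 428, 428, 428].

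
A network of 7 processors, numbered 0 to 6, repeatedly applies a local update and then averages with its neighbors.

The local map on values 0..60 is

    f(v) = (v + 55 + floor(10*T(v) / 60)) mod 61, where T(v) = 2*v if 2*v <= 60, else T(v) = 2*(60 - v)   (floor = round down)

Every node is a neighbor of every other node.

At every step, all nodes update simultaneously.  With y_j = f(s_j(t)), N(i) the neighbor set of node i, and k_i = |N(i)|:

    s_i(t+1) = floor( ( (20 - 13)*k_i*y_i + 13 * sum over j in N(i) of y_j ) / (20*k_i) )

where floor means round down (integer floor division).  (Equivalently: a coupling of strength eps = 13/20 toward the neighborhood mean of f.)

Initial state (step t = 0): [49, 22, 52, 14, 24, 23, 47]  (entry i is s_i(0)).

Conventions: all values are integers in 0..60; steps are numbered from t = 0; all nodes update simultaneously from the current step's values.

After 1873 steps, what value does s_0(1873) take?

Simulating step by step:
t=0: [49, 22, 52, 14, 24, 23, 47]
t=1: [35, 29, 35, 27, 30, 30, 35]
t=2: [35, 33, 35, 33, 34, 34, 35]
t=3: [36, 36, 36, 36, 36, 36, 36]
t=4: [38, 38, 38, 38, 38, 38, 38]
t=5: [39, 39, 39, 39, 39, 39, 39]
t=6: [40, 40, 40, 40, 40, 40, 40]
t=7: [40, 40, 40, 40, 40, 40, 40]

Answer: s_0(1873) = 40
Key observation: The state at step 6, [40, 40, 40, 40, 40, 40, 40], reappears at step 7: the system is in a cycle of period 1 from step 6 on.  Therefore the state at step 1873 equals the state at step 6 + ((1873 - 6) mod 1) = 6, which is [40, 40, 40, 40, 40, 40, 40].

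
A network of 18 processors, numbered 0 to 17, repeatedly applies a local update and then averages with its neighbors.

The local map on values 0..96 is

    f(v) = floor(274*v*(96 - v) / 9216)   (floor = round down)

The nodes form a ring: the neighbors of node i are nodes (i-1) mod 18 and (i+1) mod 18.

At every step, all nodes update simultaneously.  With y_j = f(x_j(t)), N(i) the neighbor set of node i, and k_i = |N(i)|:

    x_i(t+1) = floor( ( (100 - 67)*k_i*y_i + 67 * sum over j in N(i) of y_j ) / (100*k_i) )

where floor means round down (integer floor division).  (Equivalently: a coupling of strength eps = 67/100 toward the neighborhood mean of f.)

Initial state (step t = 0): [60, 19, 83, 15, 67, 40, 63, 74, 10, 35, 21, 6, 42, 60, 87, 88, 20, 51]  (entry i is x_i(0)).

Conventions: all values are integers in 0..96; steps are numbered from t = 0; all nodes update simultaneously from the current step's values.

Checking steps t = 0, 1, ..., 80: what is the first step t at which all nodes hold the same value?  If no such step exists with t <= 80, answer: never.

Simulating step by step:
t=0: [60, 19, 83, 15, 67, 40, 63, 74, 10, 35, 21, 6, 42, 60, 87, 88, 20, 51]  (not all equal)
t=1: [58, 46, 37, 41, 52, 61, 58, 44, 45, 44, 41, 43, 48, 51, 35, 29, 44, 58]  (not all equal)
t=2: [66, 65, 66, 66, 65, 65, 65, 66, 68, 67, 67, 67, 67, 66, 62, 62, 63, 66]  (not all equal)
t=3: [58, 58, 58, 58, 58, 59, 58, 57, 57, 56, 57, 57, 57, 59, 60, 61, 60, 59]  (not all equal)
t=4: [64, 65, 65, 65, 64, 64, 65, 65, 66, 66, 66, 66, 65, 64, 63, 63, 63, 64]  (not all equal)
t=5: [59, 59, 59, 59, 59, 59, 59, 58, 58, 58, 58, 58, 59, 60, 60, 61, 60, 60]  (not all equal)
t=6: [64, 64, 64, 64, 64, 64, 64, 64, 65, 65, 65, 64, 64, 64, 63, 63, 63, 64]  (not all equal)
t=7: [60, 60, 60, 60, 60, 60, 60, 59, 59, 59, 59, 59, 60, 60, 60, 61, 60, 60]  (not all equal)
t=8: [64, 64, 64, 64, 64, 64, 64, 64, 64, 64, 64, 64, 64, 64, 63, 63, 63, 64]  (not all equal)
t=9: [60, 60, 60, 60, 60, 60, 60, 60, 60, 60, 60, 60, 60, 60, 60, 61, 60, 60]  (not all equal)
t=10: [64, 64, 64, 64, 64, 64, 64, 64, 64, 64, 64, 64, 64, 64, 63, 63, 63, 64]  (not all equal)

Answer: never
Key observation: The state at step 8 reappears at step 10 — the system is in a cycle of period 2 from step 8 on.  No step 0..10 is synchronized, and the cycle repeats forever, so no step up to 80 (or ever) has all nodes equal.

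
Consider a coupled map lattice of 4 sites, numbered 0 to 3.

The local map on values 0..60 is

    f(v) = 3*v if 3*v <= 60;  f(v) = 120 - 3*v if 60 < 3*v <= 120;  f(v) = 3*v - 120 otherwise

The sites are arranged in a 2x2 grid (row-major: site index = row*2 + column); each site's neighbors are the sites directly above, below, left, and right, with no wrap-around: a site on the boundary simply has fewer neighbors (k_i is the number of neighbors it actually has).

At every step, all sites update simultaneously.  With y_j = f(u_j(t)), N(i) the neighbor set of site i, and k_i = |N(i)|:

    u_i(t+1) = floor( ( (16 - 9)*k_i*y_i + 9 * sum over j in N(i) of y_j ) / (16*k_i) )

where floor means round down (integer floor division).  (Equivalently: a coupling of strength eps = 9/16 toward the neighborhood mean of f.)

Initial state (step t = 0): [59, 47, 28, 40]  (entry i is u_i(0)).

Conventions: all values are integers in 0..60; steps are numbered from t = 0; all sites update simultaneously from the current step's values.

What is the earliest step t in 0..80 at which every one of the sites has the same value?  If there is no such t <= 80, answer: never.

Simulating step by step:
t=0: [59, 47, 28, 40]  (not all equal)
t=1: [40, 25, 31, 16]  (not all equal)
t=2: [20, 33, 25, 41]  (not all equal)
t=3: [44, 26, 37, 19]  (not all equal)
t=4: [19, 37, 23, 39]  (not all equal)
t=5: [41, 20, 39, 18]  (not all equal)
t=6: [19, 42, 17, 41]  (not all equal)
t=7: [40, 19, 39, 17]  (not all equal)
t=8: [16, 39, 15, 39]  (not all equal)
t=9: [34, 15, 34, 14]  (not all equal)
t=10: [25, 36, 24, 36]  (not all equal)
t=11: [36, 21, 37, 22]  (not all equal)
t=12: [23, 43, 22, 42]  (not all equal)
t=13: [40, 19, 39, 20]  (not all equal)
t=14: [16, 41, 18, 43]  (not all equal)
t=15: [37, 17, 39, 19]  (not all equal)
t=16: [19, 40, 19, 40]  (not all equal)
t=17: [40, 16, 40, 16]  (not all equal)
t=18: [13, 34, 13, 34]  (not all equal)
t=19: [33, 23, 33, 23]  (not all equal)
t=20: [29, 42, 29, 42]  (not all equal)
t=21: [25, 13, 25, 13]  (not all equal)
t=22: [43, 40, 43, 40]  (not all equal)
t=23: [6, 2, 6, 2]  (not all equal)
t=24: [14, 9, 14, 9]  (not all equal)
t=25: [37, 31, 37, 31]  (not all equal)
t=26: [14, 21, 14, 21]  (not all equal)
t=27: [46, 52, 46, 52]  (not all equal)
t=28: [23, 30, 23, 30]  (not all equal)
t=29: [45, 35, 45, 35]  (not all equal)
t=30: [15, 15, 15, 15]  (all equal)

Answer: 30
Key observation: Synchronization is absorbing here: once all sites are equal they stay equal, and step 30 is the first all-equal step.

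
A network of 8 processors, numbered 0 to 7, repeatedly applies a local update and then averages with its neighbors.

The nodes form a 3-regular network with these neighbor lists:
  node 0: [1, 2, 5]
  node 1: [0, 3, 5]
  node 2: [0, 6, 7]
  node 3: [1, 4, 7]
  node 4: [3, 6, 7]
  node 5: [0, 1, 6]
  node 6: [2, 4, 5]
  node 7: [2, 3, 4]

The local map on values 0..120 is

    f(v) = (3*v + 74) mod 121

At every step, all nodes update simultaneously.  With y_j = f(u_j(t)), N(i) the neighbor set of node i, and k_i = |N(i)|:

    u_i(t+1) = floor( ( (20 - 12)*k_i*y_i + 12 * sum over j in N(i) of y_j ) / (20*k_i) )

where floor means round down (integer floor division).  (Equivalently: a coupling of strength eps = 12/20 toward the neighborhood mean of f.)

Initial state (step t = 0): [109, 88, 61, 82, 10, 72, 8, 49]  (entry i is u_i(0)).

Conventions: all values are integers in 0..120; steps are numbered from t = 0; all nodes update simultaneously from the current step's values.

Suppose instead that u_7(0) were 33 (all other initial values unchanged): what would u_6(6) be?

Simulating step by step:
t=0: [109, 88, 61, 82, 10, 72, 8, 33]
t=1: [47, 71, 43, 81, 87, 65, 72, 60]
t=2: [68, 57, 63, 60, 64, 48, 59, 54]
t=3: [38, 30, 40, 33, 36, 48, 32, 57]
t=4: [69, 60, 53, 42, 45, 70, 65, 38]
t=5: [48, 36, 71, 65, 69, 32, 59, 82]
t=6: [69, 59, 54, 46, 38, 53, 30, 53]

Answer: u_6(6) = 30
Key observation: This trace re-runs the system from the modified initial state.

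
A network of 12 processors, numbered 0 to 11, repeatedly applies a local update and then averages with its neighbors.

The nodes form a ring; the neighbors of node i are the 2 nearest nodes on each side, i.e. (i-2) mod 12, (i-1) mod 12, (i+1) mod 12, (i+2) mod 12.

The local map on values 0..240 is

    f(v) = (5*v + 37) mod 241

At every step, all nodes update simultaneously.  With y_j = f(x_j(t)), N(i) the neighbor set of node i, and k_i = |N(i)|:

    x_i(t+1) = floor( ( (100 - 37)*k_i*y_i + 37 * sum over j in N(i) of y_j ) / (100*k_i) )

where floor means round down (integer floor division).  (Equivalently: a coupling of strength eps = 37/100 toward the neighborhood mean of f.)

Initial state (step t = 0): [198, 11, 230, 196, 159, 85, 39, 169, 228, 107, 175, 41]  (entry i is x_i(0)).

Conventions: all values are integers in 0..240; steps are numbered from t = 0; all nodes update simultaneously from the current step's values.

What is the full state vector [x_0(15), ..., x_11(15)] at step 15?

Answer: [159, 66, 110, 182, 99, 179, 65, 110, 111, 64, 139, 98]

Derivation:
t=0: [198, 11, 230, 196, 159, 85, 39, 169, 228, 107, 175, 41]
t=1: [86, 89, 169, 93, 136, 190, 211, 170, 196, 108, 153, 40]
t=2: [186, 59, 144, 51, 178, 65, 124, 130, 76, 109, 106, 186]
t=3: [21, 65, 53, 73, 163, 134, 175, 182, 163, 106, 79, 27]
t=4: [139, 125, 89, 151, 140, 206, 184, 199, 145, 119, 169, 158]
t=5: [46, 130, 25, 70, 46, 100, 168, 91, 81, 128, 128, 111]
t=6: [78, 170, 139, 133, 64, 65, 124, 62, 177, 170, 172, 126]
t=7: [166, 158, 69, 176, 121, 133, 160, 127, 182, 164, 177, 180]
t=8: [151, 129, 144, 180, 162, 199, 145, 183, 200, 160, 191, 188]
t=9: [68, 156, 77, 174, 110, 98, 70, 171, 83, 103, 42, 46]
t=10: [114, 107, 162, 155, 117, 84, 141, 150, 169, 82, 44, 44]
t=11: [101, 89, 119, 108, 129, 164, 65, 95, 128, 153, 56, 50]
t=12: [62, 32, 127, 104, 172, 125, 127, 67, 151, 81, 83, 48]
t=13: [125, 161, 170, 115, 168, 166, 170, 141, 111, 167, 171, 88]
t=14: [177, 140, 157, 135, 152, 133, 142, 64, 115, 143, 168, 205]
t=15: [159, 66, 110, 182, 99, 179, 65, 110, 111, 64, 139, 98]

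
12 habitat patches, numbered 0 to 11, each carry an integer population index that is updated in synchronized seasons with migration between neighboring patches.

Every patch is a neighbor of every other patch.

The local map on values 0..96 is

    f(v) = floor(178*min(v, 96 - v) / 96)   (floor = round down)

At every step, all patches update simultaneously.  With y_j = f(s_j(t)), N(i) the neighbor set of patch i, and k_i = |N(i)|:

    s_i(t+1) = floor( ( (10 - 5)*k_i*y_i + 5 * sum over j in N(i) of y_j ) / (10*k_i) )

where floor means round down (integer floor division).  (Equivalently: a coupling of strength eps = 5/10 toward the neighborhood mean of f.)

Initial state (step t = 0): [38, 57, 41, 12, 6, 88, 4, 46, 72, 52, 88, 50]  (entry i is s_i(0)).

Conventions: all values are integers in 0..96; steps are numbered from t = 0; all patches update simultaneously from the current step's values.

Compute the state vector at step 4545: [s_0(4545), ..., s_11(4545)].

Simulating step by step:
t=0: [38, 57, 41, 12, 6, 88, 4, 46, 72, 52, 88, 50]
t=1: [58, 59, 60, 36, 31, 32, 29, 65, 46, 63, 32, 65]
t=2: [66, 65, 64, 64, 60, 61, 58, 60, 73, 62, 61, 60]
t=3: [58, 59, 60, 60, 63, 62, 65, 63, 52, 61, 62, 63]
t=4: [67, 66, 65, 65, 63, 64, 61, 63, 72, 64, 64, 63]
t=5: [55, 56, 57, 57, 59, 58, 60, 59, 51, 58, 58, 59]
t=6: [73, 72, 71, 71, 69, 70, 68, 69, 76, 70, 70, 69]
t=7: [44, 45, 46, 46, 48, 47, 48, 48, 42, 47, 47, 48]
t=8: [83, 84, 85, 85, 87, 86, 87, 87, 81, 86, 86, 87]
t=9: [21, 20, 19, 19, 17, 18, 17, 17, 22, 18, 18, 17]
t=10: [35, 35, 34, 34, 32, 33, 32, 32, 36, 33, 33, 32]
t=11: [62, 62, 62, 62, 60, 61, 60, 60, 63, 61, 61, 60]
t=12: [63, 63, 63, 63, 64, 64, 64, 64, 62, 64, 64, 64]
t=13: [60, 60, 60, 60, 59, 59, 59, 59, 61, 59, 59, 59]
t=14: [66, 66, 66, 66, 67, 67, 67, 67, 65, 67, 67, 67]
t=15: [54, 54, 54, 54, 53, 53, 53, 53, 55, 53, 53, 53]
t=16: [77, 77, 77, 77, 78, 78, 78, 78, 77, 78, 78, 78]
t=17: [34, 34, 34, 34, 33, 33, 33, 33, 34, 33, 33, 33]
t=18: [62, 62, 62, 62, 61, 61, 61, 61, 62, 61, 61, 61]
t=19: [63, 63, 63, 63, 63, 63, 63, 63, 63, 63, 63, 63]
t=20: [61, 61, 61, 61, 61, 61, 61, 61, 61, 61, 61, 61]
t=21: [64, 64, 64, 64, 64, 64, 64, 64, 64, 64, 64, 64]
t=22: [59, 59, 59, 59, 59, 59, 59, 59, 59, 59, 59, 59]
t=23: [68, 68, 68, 68, 68, 68, 68, 68, 68, 68, 68, 68]
t=24: [51, 51, 51, 51, 51, 51, 51, 51, 51, 51, 51, 51]
t=25: [83, 83, 83, 83, 83, 83, 83, 83, 83, 83, 83, 83]
t=26: [24, 24, 24, 24, 24, 24, 24, 24, 24, 24, 24, 24]
t=27: [44, 44, 44, 44, 44, 44, 44, 44, 44, 44, 44, 44]
t=28: [81, 81, 81, 81, 81, 81, 81, 81, 81, 81, 81, 81]
t=29: [27, 27, 27, 27, 27, 27, 27, 27, 27, 27, 27, 27]
t=30: [50, 50, 50, 50, 50, 50, 50, 50, 50, 50, 50, 50]
t=31: [85, 85, 85, 85, 85, 85, 85, 85, 85, 85, 85, 85]
t=32: [20, 20, 20, 20, 20, 20, 20, 20, 20, 20, 20, 20]
t=33: [37, 37, 37, 37, 37, 37, 37, 37, 37, 37, 37, 37]
t=34: [68, 68, 68, 68, 68, 68, 68, 68, 68, 68, 68, 68]

Answer: [51, 51, 51, 51, 51, 51, 51, 51, 51, 51, 51, 51]
Key observation: The state at step 23, [68, 68, 68, 68, 68, 68, 68, 68, 68, 68, 68, 68], reappears at step 34: the system is in a cycle of period 11 from step 23 on.  Therefore the state at step 4545 equals the state at step 23 + ((4545 - 23) mod 11) = 24, which is [51, 51, 51, 51, 51, 51, 51, 51, 51, 51, 51, 51].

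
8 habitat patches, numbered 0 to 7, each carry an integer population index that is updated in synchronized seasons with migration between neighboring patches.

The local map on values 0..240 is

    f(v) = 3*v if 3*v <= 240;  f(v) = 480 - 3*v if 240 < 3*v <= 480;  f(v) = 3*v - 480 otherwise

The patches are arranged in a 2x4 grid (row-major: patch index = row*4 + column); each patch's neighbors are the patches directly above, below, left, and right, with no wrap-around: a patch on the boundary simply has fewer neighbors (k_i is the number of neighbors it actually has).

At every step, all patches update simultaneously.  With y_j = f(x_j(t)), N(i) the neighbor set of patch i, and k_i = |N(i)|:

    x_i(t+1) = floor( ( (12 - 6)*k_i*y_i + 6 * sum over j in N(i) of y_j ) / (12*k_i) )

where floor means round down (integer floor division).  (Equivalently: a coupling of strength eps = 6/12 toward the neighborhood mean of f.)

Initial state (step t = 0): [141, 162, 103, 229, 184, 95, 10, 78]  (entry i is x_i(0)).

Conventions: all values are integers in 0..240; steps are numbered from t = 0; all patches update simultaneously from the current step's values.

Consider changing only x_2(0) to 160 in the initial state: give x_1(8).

Answer: x_1(8) = 180
Key observation: This trace re-runs the system from the modified initial state.

Derivation:
t=0: [141, 162, 160, 229, 184, 95, 10, 78]
t=1: [48, 45, 40, 162, 99, 115, 86, 176]
t=2: [151, 134, 120, 45, 161, 157, 161, 81]
t=3: [33, 65, 96, 156, 10, 18, 62, 153]
t=4: [105, 155, 161, 59, 53, 95, 137, 60]
t=5: [126, 68, 45, 134, 169, 138, 97, 151]
t=6: [108, 152, 146, 79, 55, 103, 132, 80]
t=7: [125, 73, 78, 189, 164, 131, 117, 200]
t=8: [110, 180, 189, 132, 54, 103, 138, 114]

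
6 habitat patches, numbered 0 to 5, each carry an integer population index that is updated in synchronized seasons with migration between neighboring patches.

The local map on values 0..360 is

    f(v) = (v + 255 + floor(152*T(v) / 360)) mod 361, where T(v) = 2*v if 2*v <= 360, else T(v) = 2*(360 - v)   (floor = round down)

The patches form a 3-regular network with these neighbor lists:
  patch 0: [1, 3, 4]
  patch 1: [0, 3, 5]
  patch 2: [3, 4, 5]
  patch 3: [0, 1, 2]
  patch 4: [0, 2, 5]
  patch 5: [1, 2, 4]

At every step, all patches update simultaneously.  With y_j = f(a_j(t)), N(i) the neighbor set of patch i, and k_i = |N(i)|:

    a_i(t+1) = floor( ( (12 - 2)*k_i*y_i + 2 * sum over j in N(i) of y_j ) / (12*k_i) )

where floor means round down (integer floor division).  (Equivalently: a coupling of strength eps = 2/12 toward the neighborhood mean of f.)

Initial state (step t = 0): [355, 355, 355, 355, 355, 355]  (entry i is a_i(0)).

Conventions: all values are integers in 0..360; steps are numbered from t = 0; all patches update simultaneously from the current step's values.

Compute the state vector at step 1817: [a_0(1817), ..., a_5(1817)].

Answer: [234, 234, 234, 234, 234, 234]
Key observation: The state at step 3, [234, 234, 234, 234, 234, 234], reappears at step 4: the system is in a cycle of period 1 from step 3 on.  Therefore the state at step 1817 equals the state at step 3 + ((1817 - 3) mod 1) = 3, which is [234, 234, 234, 234, 234, 234].

Derivation:
t=0: [355, 355, 355, 355, 355, 355]
t=1: [253, 253, 253, 253, 253, 253]
t=2: [237, 237, 237, 237, 237, 237]
t=3: [234, 234, 234, 234, 234, 234]
t=4: [234, 234, 234, 234, 234, 234]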